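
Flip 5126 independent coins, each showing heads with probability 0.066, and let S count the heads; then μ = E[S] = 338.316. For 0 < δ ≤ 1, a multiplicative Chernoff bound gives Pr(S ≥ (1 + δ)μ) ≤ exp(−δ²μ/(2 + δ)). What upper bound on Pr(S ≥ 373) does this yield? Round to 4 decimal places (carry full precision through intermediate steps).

Write 373 = (1 + δ)μ, so δ = 373/338.316 − 1 = 0.1025195…
Then the exponent is δ²μ/(2 + δ) = (373 − μ)² / (μ·(2 + δ)) = 1.691203.
Bound = exp(−1.691203) = 0.18430.

0.1843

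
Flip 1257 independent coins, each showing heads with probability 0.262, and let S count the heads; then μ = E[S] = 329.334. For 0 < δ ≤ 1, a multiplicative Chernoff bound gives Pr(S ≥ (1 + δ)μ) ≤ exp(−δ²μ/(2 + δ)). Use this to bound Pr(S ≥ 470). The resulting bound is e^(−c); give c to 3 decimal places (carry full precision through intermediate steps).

24.754

Write 470 = (1 + δ)μ, so δ = 470/329.334 − 1 = 0.4271226…
Then the exponent is δ²μ/(2 + δ) = (470 − μ)² / (μ·(2 + δ)) = 24.754262.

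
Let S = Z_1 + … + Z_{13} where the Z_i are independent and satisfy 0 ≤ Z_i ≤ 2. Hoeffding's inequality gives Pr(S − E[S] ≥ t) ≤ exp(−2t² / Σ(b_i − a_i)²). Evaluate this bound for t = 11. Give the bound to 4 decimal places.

Σ(b_i − a_i)² = 13·(2)² = 52.
Exponent = 2·11²/52 = 4.6538.
Bound = exp(−4.6538) = 0.00952.

0.0095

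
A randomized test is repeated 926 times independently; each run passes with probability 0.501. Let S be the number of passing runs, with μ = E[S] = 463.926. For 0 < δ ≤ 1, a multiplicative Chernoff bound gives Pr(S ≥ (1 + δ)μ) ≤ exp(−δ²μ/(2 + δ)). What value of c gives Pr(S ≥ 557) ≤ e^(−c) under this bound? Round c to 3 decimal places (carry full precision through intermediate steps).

8.485

Write 557 = (1 + δ)μ, so δ = 557/463.926 − 1 = 0.2006225…
Then the exponent is δ²μ/(2 + δ) = (557 − μ)² / (μ·(2 + δ)) = 8.485208.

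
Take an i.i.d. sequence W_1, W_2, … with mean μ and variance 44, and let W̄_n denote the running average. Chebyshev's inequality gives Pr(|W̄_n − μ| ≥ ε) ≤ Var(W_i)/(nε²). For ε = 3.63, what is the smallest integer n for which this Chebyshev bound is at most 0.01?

Require 44/(n·3.63²) ≤ 0.01, i.e. n ≥ 44/(0.01·3.63²) = 333.918.
The smallest integer n is 334.

334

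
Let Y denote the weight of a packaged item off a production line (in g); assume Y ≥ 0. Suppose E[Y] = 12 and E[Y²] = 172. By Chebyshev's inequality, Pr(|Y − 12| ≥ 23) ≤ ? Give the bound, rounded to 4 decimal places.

0.0529

Var(Y) = E[Y²] − (E[Y])² = 172 − 144 = 28.
Chebyshev's inequality: Pr(|Y − μ| ≥ t) ≤ Var(Y)/t² = 28/529 = 0.0529.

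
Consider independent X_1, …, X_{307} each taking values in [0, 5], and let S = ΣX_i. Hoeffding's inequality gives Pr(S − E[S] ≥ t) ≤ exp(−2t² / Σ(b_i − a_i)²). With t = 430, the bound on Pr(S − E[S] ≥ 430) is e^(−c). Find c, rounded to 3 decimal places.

Σ(b_i − a_i)² = 307·(5)² = 7675.
c = 2t²/7675 = 2·430²/7675 = 48.1824.

48.182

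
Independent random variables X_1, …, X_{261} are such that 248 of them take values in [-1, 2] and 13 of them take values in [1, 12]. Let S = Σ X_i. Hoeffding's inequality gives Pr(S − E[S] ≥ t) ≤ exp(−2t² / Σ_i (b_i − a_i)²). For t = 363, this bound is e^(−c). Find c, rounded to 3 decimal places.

69.261

Σ(b_i − a_i)² = 248·3² + 13·11² = 3805.
c = 2t² / 3805 = 2·363² / 3805 = 69.2610.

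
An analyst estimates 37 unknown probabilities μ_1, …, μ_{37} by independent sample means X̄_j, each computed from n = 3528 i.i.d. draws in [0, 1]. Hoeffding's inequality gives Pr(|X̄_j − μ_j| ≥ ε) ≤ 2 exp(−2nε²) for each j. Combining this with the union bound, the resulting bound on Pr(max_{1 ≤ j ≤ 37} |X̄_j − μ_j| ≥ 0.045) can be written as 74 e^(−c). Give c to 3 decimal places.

Union bound over the 37 events: Pr(max_{1 ≤ j ≤ 37} |X̄_j − μ_j| ≥ 0.045) ≤ 37·2·exp(−2nε²) = 74 exp(−2·3528·0.045²).
So c = 2·3528·0.045² = 14.2884.

14.288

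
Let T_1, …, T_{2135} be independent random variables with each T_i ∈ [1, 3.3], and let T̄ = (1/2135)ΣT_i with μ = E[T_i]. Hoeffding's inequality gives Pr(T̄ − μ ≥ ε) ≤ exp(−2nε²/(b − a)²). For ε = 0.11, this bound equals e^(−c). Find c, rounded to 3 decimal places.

c = 2nε²/(b − a)² = 2·2135·0.11² / 2.3² = 9.7669.

9.767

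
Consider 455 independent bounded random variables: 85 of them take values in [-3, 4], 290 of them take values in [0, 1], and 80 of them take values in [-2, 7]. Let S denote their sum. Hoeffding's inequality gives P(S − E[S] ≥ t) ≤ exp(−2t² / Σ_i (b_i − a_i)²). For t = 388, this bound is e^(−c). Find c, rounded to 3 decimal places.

27.534

Σ(b_i − a_i)² = 85·7² + 290·1² + 80·9² = 10935.
c = 2t² / 10935 = 2·388² / 10935 = 27.5343.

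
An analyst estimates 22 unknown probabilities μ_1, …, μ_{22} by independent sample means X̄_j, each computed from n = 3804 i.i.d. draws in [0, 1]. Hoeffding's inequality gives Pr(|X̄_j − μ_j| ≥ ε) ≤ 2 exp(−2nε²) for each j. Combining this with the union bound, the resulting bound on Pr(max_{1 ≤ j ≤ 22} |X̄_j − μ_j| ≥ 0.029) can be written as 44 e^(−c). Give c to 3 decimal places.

6.398

Union bound over the 22 events: Pr(max_{1 ≤ j ≤ 22} |X̄_j − μ_j| ≥ 0.029) ≤ 22·2·exp(−2nε²) = 44 exp(−2·3804·0.029²).
So c = 2·3804·0.029² = 6.3983.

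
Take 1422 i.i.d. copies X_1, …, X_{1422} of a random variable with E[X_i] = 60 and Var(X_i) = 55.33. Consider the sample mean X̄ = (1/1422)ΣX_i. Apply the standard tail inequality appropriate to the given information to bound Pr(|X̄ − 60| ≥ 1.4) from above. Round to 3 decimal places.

0.020

With mean and variance of each term known, Chebyshev's inequality bounds the deviation of the sum (or sample mean).
Var(X̄) = Var(X_i)/n = 55.33/1422 = 0.03891.
Chebyshev: Pr(|X̄ − 60| ≥ 1.4) ≤ Var(X̄)/(1.4)² = 55.33/(1422·1.4²) = 0.0199.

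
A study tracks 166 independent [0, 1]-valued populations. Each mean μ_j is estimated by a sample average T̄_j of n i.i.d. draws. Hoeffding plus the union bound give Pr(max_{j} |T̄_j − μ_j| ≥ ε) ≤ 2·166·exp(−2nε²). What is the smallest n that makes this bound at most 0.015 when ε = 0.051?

1924

Need 2·166·exp(−2nε²) ≤ 0.015, i.e. exp(−2nε²) ≤ 0.015/332.
So 2nε² ≥ ln(332/0.015) = 10.004840.
Hence n ≥ 10.004840/(2·0.051²) = 1923.268.
The smallest integer n is 1924.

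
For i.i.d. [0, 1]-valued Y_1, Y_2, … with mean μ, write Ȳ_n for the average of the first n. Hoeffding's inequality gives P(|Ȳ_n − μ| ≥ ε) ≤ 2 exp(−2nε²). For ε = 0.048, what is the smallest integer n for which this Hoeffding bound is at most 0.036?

872

Require 2·exp(−2nε²) ≤ 0.036, i.e. 2nε² ≥ ln(2/0.036) = 4.017384.
So n ≥ 4.017384 / (2·0.048²) = 871.828.
The smallest integer n is 872.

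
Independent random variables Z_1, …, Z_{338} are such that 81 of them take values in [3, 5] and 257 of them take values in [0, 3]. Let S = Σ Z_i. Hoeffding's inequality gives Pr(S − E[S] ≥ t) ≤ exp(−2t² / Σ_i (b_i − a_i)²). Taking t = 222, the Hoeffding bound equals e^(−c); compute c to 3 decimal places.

37.379

Σ(b_i − a_i)² = 81·2² + 257·3² = 2637.
c = 2t² / 2637 = 2·222² / 2637 = 37.3788.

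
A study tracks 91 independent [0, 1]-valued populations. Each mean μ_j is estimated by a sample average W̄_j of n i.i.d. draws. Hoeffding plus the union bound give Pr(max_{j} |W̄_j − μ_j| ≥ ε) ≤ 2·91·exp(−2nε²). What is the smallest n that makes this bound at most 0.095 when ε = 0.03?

4199

Need 2·91·exp(−2nε²) ≤ 0.095, i.e. exp(−2nε²) ≤ 0.095/182.
So 2nε² ≥ ln(182/0.095) = 7.557885.
Hence n ≥ 7.557885/(2·0.03²) = 4198.825.
The smallest integer n is 4199.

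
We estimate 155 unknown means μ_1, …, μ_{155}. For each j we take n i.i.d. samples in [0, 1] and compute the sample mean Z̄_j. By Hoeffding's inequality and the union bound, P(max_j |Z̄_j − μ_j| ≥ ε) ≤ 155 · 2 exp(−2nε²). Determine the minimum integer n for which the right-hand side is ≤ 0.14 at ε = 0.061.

Need 2·155·exp(−2nε²) ≤ 0.14, i.e. exp(−2nε²) ≤ 0.14/310.
So 2nε² ≥ ln(310/0.14) = 7.702685.
Hence n ≥ 7.702685/(2·0.061²) = 1035.029.
The smallest integer n is 1036.

1036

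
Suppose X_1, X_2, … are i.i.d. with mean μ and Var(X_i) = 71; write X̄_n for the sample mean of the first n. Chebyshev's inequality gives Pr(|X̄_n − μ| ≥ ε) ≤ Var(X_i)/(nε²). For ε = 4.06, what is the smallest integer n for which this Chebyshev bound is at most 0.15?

29

Require 71/(n·4.06²) ≤ 0.15, i.e. n ≥ 71/(0.15·4.06²) = 28.715.
The smallest integer n is 29.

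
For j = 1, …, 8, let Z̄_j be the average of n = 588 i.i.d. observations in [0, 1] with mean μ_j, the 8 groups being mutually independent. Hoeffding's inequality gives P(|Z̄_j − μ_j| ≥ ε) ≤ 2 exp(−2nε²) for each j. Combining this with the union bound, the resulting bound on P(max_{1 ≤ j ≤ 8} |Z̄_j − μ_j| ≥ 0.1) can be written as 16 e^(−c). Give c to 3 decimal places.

Union bound over the 8 events: P(max_{1 ≤ j ≤ 8} |Z̄_j − μ_j| ≥ 0.1) ≤ 8·2·exp(−2nε²) = 16 exp(−2·588·0.1²).
So c = 2·588·0.1² = 11.7600.

11.760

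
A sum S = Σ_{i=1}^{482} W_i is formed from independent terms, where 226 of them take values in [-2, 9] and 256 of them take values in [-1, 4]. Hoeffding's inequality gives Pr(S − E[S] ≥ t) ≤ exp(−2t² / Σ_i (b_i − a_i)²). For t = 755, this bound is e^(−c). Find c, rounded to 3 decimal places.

Σ(b_i − a_i)² = 226·11² + 256·5² = 33746.
c = 2t² / 33746 = 2·755² / 33746 = 33.7833.

33.783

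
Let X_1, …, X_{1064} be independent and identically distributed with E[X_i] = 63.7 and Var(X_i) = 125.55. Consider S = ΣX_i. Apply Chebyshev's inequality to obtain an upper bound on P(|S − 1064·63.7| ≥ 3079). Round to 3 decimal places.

Var(S) = n·Var(X_i) = 1064·125.55 = 133585.2.
Chebyshev: P(|S − 1064·63.7| ≥ 3079) ≤ Var(S)/3079² = 133585.2/9480241 = 0.0141.

0.014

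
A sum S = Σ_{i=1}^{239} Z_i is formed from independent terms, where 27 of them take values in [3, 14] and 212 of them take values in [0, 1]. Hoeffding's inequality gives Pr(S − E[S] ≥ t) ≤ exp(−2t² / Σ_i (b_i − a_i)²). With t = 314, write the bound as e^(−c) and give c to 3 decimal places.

Σ(b_i − a_i)² = 27·11² + 212·1² = 3479.
c = 2t² / 3479 = 2·314² / 3479 = 56.6807.

56.681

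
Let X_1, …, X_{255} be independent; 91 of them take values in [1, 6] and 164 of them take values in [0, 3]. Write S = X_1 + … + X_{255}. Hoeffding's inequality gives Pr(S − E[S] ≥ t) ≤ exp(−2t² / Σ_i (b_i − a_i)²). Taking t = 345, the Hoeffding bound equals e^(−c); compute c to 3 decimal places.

63.463

Σ(b_i − a_i)² = 91·5² + 164·3² = 3751.
c = 2t² / 3751 = 2·345² / 3751 = 63.4631.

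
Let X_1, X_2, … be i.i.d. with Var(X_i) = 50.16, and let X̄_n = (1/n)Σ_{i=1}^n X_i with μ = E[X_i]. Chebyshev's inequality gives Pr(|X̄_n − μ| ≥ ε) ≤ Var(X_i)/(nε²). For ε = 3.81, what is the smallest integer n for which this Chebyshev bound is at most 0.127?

28

Require 50.16/(n·3.81²) ≤ 0.127, i.e. n ≥ 50.16/(0.127·3.81²) = 27.208.
The smallest integer n is 28.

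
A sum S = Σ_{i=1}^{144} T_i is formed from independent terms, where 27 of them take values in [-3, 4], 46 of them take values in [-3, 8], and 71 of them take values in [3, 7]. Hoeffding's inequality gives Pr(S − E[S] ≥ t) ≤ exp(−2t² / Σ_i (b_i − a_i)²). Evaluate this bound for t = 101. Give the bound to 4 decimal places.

Σ(b_i − a_i)² = 27·7² + 46·11² + 71·4² = 8025.
Exponent = 2·101² / 8025 = 2.54231.
Bound = exp(−2.54231) = 0.07868.

0.0787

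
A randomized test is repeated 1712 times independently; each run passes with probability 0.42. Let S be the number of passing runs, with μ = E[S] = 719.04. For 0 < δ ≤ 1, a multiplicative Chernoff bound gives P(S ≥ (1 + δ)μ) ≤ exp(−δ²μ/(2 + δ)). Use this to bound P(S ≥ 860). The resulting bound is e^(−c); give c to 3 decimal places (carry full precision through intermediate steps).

Write 860 = (1 + δ)μ, so δ = 860/719.04 − 1 = 0.1960392…
Then the exponent is δ²μ/(2 + δ) = (860 − μ)² / (μ·(2 + δ)) = 12.583419.

12.583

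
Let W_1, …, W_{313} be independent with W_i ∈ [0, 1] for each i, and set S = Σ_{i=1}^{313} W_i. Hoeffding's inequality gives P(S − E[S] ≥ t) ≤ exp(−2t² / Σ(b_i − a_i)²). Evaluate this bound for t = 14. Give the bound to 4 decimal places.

Σ(b_i − a_i)² = 313·(1)² = 313.
Exponent = 2·14²/313 = 1.2524.
Bound = exp(−1.2524) = 0.28582.

0.2858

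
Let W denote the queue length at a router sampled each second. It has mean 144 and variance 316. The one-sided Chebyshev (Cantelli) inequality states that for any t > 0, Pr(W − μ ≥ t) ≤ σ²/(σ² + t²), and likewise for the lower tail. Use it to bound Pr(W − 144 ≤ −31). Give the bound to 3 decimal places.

Here σ² = 316 and t = 31, so σ² + t² = 1277.
Cantelli's bound: 316/1277 = 0.2475.

0.247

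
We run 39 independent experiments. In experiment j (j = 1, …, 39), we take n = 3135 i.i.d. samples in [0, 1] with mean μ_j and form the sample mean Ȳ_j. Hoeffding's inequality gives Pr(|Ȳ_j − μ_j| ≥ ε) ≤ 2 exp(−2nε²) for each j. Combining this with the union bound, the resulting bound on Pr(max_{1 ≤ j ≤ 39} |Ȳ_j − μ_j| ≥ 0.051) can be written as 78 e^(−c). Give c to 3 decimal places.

16.308

Union bound over the 39 events: Pr(max_{1 ≤ j ≤ 39} |Ȳ_j − μ_j| ≥ 0.051) ≤ 39·2·exp(−2nε²) = 78 exp(−2·3135·0.051²).
So c = 2·3135·0.051² = 16.3083.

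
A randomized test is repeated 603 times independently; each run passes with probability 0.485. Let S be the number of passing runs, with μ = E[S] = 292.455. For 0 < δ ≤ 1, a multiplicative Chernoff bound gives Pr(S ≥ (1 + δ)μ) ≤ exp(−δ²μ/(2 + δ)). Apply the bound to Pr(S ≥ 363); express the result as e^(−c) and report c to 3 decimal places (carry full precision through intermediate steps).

Write 363 = (1 + δ)μ, so δ = 363/292.455 − 1 = 0.2412166…
Then the exponent is δ²μ/(2 + δ) = (363 − μ)² / (μ·(2 + δ)) = 7.592584.

7.593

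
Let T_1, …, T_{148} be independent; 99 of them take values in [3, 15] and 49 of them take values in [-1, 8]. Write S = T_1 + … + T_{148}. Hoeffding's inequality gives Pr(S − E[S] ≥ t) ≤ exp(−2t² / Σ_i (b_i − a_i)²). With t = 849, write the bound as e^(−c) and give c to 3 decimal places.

79.100

Σ(b_i − a_i)² = 99·12² + 49·9² = 18225.
c = 2t² / 18225 = 2·849² / 18225 = 79.1002.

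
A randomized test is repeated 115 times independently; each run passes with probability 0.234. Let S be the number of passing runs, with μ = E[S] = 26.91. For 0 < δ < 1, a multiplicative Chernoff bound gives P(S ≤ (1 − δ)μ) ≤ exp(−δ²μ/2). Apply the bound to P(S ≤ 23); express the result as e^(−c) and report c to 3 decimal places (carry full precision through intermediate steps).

Write 23 = (1 − δ)μ, so δ = 1 − 23/26.91 = 0.1452991…
Then the exponent is δ²μ/2 = (μ − 23)²/(2μ) = 0.284060.

0.284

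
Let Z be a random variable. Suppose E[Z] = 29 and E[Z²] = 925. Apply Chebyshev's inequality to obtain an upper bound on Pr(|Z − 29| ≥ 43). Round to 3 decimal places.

Var(Z) = E[Z²] − (E[Z])² = 925 − 841 = 84.
Chebyshev's inequality: Pr(|Z − μ| ≥ t) ≤ Var(Z)/t² = 84/1849 = 0.0454.

0.045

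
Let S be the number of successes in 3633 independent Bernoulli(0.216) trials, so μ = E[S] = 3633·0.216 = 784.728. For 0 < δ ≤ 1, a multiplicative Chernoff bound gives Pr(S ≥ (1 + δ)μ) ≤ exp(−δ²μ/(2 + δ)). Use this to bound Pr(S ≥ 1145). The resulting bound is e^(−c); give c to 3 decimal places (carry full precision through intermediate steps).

Write 1145 = (1 + δ)μ, so δ = 1145/784.728 − 1 = 0.4591043…
Then the exponent is δ²μ/(2 + δ) = (1145 − μ)² / (μ·(2 + δ)) = 67.261248.

67.261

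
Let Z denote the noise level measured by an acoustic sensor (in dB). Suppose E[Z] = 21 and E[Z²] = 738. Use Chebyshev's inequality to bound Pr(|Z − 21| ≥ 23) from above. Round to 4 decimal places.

Var(Z) = E[Z²] − (E[Z])² = 738 − 441 = 297.
Chebyshev's inequality: Pr(|Z − μ| ≥ t) ≤ Var(Z)/t² = 297/529 = 0.5614.

0.5614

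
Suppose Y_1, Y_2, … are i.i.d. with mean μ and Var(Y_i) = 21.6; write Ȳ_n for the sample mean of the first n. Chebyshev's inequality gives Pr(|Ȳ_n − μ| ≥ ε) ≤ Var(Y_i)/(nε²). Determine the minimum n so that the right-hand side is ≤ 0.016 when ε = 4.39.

Require 21.6/(n·4.39²) ≤ 0.016, i.e. n ≥ 21.6/(0.016·4.39²) = 70.049.
The smallest integer n is 71.

71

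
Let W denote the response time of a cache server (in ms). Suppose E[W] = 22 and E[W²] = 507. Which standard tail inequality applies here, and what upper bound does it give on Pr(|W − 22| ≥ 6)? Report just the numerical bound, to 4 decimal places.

The first two moments determine the variance, so Chebyshev's inequality is the sharpest standard bound available.
Var(W) = E[W²] − (E[W])² = 507 − 484 = 23.
Chebyshev's inequality: Pr(|W − μ| ≥ t) ≤ Var(W)/t² = 23/36 = 0.6389.

0.6389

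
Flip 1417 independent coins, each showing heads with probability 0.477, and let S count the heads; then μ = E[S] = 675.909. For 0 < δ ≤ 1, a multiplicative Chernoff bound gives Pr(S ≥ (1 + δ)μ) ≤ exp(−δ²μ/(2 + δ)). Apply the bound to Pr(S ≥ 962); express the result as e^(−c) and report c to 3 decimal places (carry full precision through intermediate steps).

49.971

Write 962 = (1 + δ)μ, so δ = 962/675.909 − 1 = 0.4232685…
Then the exponent is δ²μ/(2 + δ) = (962 − μ)² / (μ·(2 + δ)) = 49.971067.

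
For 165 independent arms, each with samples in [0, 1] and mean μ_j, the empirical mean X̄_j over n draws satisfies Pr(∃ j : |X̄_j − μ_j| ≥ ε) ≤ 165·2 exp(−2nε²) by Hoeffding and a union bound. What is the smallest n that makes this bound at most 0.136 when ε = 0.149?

176

Need 2·165·exp(−2nε²) ≤ 0.136, i.e. exp(−2nε²) ≤ 0.136/330.
So 2nε² ≥ ln(330/0.136) = 7.794193.
Hence n ≥ 7.794193/(2·0.149²) = 175.537.
The smallest integer n is 176.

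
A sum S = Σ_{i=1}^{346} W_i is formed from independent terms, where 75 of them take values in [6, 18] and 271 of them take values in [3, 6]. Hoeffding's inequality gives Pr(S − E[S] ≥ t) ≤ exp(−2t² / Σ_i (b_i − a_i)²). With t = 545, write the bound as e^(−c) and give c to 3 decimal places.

44.871

Σ(b_i − a_i)² = 75·12² + 271·3² = 13239.
c = 2t² / 13239 = 2·545² / 13239 = 44.8712.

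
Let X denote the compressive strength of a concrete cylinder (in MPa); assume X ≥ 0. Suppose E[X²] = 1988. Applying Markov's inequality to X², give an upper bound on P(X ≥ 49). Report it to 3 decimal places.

Since X ≥ 0, the event {X ≥ 49} is the same as {X² ≥ 2401}.
Markov's inequality applied to X² gives P(X² ≥ 2401) ≤ E[X²]/2401 = 1988/2401 = 0.8280.

0.828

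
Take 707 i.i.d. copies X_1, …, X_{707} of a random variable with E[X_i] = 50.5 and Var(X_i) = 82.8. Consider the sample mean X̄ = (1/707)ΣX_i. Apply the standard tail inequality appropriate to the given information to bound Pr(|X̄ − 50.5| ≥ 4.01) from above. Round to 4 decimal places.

0.0073

With mean and variance of each term known, Chebyshev's inequality bounds the deviation of the sum (or sample mean).
Var(X̄) = Var(X_i)/n = 82.8/707 = 0.11711.
Chebyshev: Pr(|X̄ − 50.5| ≥ 4.01) ≤ Var(X̄)/(4.01)² = 82.8/(707·4.01²) = 0.0073.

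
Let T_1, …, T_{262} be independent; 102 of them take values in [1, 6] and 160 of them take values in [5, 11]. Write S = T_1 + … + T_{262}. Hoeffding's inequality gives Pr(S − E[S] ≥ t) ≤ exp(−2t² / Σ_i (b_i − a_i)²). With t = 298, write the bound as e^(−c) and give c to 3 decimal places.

21.373

Σ(b_i − a_i)² = 102·5² + 160·6² = 8310.
c = 2t² / 8310 = 2·298² / 8310 = 21.3728.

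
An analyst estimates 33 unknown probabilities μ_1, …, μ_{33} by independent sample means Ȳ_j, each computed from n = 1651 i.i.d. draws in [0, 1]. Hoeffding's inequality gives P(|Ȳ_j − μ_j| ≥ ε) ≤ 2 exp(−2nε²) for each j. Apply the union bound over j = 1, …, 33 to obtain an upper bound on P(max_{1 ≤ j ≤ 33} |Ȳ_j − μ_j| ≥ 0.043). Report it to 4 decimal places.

Per-experiment Hoeffding bound: 2·exp(−2·1651·0.043²) = 2·exp(−6.10540) = 0.0044616.
Union bound over 33 events: 33·0.0044616 = 0.14723.

0.1472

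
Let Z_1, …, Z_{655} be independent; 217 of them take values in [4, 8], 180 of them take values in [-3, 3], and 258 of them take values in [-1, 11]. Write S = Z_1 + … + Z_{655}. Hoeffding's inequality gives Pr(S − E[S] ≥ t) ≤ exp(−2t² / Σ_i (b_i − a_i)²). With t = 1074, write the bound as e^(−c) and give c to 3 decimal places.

Σ(b_i − a_i)² = 217·4² + 180·6² + 258·12² = 47104.
c = 2t² / 47104 = 2·1074² / 47104 = 48.9757.

48.976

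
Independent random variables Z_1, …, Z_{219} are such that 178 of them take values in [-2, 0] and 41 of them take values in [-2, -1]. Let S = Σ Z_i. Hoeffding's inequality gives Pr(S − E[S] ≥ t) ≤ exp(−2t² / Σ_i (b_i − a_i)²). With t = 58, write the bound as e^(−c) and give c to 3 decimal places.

Σ(b_i − a_i)² = 178·2² + 41·1² = 753.
c = 2t² / 753 = 2·58² / 753 = 8.9349.

8.935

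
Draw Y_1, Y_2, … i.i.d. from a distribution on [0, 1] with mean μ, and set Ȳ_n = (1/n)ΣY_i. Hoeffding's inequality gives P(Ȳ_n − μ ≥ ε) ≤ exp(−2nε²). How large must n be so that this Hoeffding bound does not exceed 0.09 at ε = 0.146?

57

Require exp(−2nε²) ≤ 0.09, i.e. 2nε² ≥ ln(1/0.09) = 2.407946.
So n ≥ 2.407946 / (2·0.146²) = 56.482.
The smallest integer n is 57.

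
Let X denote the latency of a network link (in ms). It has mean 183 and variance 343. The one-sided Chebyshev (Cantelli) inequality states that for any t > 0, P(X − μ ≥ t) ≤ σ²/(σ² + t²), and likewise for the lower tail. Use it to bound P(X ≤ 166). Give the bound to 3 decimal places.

Here σ² = 343 and t = 17, so σ² + t² = 632.
Cantelli's bound: 343/632 = 0.5427.

0.543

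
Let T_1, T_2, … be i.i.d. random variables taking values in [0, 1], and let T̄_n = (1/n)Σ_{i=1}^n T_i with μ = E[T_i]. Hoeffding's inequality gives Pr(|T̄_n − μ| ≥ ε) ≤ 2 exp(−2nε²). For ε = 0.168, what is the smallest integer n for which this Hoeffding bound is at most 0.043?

69

Require 2·exp(−2nε²) ≤ 0.043, i.e. 2nε² ≥ ln(2/0.043) = 3.839702.
So n ≥ 3.839702 / (2·0.168²) = 68.022.
The smallest integer n is 69.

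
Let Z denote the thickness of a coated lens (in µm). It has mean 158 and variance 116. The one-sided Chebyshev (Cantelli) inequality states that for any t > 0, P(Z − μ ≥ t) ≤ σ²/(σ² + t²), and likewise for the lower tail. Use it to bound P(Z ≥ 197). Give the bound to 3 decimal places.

0.071

Here σ² = 116 and t = 39, so σ² + t² = 1637.
Cantelli's bound: 116/1637 = 0.0709.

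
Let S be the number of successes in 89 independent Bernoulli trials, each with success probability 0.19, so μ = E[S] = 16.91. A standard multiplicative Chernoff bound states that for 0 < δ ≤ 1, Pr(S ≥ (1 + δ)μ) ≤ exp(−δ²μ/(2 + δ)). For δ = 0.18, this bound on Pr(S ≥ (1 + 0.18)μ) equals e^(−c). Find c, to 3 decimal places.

0.251

c = δ²μ/(2 + δ) = 0.18²·16.91/(2 + 0.18) = 0.2513.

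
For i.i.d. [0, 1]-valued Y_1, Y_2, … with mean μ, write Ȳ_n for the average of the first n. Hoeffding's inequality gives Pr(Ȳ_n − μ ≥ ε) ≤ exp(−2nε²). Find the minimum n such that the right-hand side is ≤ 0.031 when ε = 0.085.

Require exp(−2nε²) ≤ 0.031, i.e. 2nε² ≥ ln(1/0.031) = 3.473768.
So n ≥ 3.473768 / (2·0.085²) = 240.399.
The smallest integer n is 241.

241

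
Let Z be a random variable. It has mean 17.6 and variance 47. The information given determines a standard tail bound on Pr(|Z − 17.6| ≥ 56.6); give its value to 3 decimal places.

Mean and variance are known, so Chebyshev's inequality applies.
Chebyshev: Pr(|Z − μ| ≥ t) ≤ Var(Z)/t².
Bound = 47 / 3203.56 = 0.0147.

0.015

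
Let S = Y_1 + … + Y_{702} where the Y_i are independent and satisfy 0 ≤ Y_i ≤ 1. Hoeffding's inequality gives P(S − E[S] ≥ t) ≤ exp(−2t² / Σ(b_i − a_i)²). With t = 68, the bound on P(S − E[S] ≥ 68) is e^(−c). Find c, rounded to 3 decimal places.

Σ(b_i − a_i)² = 702·(1)² = 702.
c = 2t²/702 = 2·68²/702 = 13.1738.

13.174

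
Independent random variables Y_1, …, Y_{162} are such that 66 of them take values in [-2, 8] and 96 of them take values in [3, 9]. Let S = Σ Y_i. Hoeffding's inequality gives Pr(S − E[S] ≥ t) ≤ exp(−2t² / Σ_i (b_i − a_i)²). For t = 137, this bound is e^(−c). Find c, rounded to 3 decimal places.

3.733

Σ(b_i − a_i)² = 66·10² + 96·6² = 10056.
c = 2t² / 10056 = 2·137² / 10056 = 3.7329.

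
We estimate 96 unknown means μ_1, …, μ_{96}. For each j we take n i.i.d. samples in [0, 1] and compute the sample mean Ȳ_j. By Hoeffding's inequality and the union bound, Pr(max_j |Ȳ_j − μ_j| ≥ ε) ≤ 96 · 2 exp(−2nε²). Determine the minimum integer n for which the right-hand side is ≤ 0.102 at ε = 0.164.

141

Need 2·96·exp(−2nε²) ≤ 0.102, i.e. exp(−2nε²) ≤ 0.102/192.
So 2nε² ≥ ln(192/0.102) = 7.540278.
Hence n ≥ 7.540278/(2·0.164²) = 140.175.
The smallest integer n is 141.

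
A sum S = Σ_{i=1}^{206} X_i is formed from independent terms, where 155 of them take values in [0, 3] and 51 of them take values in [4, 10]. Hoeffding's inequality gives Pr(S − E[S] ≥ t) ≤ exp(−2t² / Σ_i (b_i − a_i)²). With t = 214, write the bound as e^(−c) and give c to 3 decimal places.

Σ(b_i − a_i)² = 155·3² + 51·6² = 3231.
c = 2t² / 3231 = 2·214² / 3231 = 28.3479.

28.348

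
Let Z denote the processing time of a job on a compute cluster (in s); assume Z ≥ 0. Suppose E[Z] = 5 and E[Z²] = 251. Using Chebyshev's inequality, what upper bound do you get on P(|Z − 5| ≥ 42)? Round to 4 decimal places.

Var(Z) = E[Z²] − (E[Z])² = 251 − 25 = 226.
Chebyshev's inequality: P(|Z − μ| ≥ t) ≤ Var(Z)/t² = 226/1764 = 0.1281.

0.1281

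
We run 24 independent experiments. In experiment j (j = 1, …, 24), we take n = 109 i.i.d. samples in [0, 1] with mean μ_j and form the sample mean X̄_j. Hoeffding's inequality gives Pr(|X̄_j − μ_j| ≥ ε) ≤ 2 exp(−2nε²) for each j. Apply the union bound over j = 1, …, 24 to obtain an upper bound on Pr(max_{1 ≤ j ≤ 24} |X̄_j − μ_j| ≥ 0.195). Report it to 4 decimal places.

Per-experiment Hoeffding bound: 2·exp(−2·109·0.195²) = 2·exp(−8.28945) = 0.00050231.
Union bound over 24 events: 24·0.00050231 = 0.01206.

0.0121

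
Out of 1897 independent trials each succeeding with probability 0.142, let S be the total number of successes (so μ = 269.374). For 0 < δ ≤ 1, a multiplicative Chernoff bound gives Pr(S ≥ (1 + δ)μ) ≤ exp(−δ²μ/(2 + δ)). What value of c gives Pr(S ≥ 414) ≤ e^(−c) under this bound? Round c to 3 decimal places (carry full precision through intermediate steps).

Write 414 = (1 + δ)μ, so δ = 414/269.374 − 1 = 0.5368967…
Then the exponent is δ²μ/(2 + δ) = (414 − μ)² / (μ·(2 + δ)) = 30.607954.

30.608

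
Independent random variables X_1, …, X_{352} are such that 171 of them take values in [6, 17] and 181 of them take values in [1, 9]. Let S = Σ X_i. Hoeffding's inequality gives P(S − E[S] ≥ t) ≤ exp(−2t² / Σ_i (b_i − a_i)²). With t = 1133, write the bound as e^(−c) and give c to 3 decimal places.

Σ(b_i − a_i)² = 171·11² + 181·8² = 32275.
c = 2t² / 32275 = 2·1133² / 32275 = 79.5470.

79.547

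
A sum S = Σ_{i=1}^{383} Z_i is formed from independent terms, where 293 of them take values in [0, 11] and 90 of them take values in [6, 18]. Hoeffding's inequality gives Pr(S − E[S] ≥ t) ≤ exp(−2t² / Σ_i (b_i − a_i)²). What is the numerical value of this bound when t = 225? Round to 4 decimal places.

Σ(b_i − a_i)² = 293·11² + 90·12² = 48413.
Exponent = 2·225² / 48413 = 2.09138.
Bound = exp(−2.09138) = 0.12352.

0.1235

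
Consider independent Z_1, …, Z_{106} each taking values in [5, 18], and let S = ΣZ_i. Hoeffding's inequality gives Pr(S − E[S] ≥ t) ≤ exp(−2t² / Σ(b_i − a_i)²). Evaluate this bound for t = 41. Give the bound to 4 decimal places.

0.8289

Σ(b_i − a_i)² = 106·(13)² = 17914.
Exponent = 2·41²/17914 = 0.1877.
Bound = exp(−0.1877) = 0.82888.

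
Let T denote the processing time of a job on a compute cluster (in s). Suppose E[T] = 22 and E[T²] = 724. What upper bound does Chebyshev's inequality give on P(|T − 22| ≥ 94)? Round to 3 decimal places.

Var(T) = E[T²] − (E[T])² = 724 − 484 = 240.
Chebyshev's inequality: P(|T − μ| ≥ t) ≤ Var(T)/t² = 240/8836 = 0.0272.

0.027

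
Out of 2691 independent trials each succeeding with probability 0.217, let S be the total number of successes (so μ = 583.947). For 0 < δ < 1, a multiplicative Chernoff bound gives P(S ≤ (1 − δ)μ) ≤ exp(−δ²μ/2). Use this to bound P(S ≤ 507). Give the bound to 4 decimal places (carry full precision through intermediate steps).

Write 507 = (1 − δ)μ, so δ = 1 − 507/583.947 = 0.1317705…
Then the exponent is δ²μ/2 = (μ − 507)²/(2μ) = 5.069673.
Bound = exp(−5.069673) = 0.00628.

0.0063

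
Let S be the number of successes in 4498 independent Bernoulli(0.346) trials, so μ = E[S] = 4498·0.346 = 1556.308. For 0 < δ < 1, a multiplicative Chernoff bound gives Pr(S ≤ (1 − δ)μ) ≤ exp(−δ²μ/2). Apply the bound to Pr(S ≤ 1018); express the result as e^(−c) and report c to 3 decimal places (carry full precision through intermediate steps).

Write 1018 = (1 − δ)μ, so δ = 1 − 1018/1556.308 = 0.3458878…
Then the exponent is δ²μ/2 = (μ − 1018)²/(2μ) = 93.097094.

93.097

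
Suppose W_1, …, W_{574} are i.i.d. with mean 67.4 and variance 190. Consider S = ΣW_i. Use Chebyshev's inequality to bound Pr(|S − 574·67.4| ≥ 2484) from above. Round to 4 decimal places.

0.0177

Var(S) = n·Var(W_i) = 574·190 = 109060.
Chebyshev: Pr(|S − 574·67.4| ≥ 2484) ≤ Var(S)/2484² = 109060/6170256 = 0.0177.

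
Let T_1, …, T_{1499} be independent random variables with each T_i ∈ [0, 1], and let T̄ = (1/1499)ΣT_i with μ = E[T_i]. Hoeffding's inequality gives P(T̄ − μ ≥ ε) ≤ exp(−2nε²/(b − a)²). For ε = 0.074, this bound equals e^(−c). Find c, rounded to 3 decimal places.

16.417

c = 2nε²/(b − a)² = 2·1499·0.074² / 1² = 16.4170.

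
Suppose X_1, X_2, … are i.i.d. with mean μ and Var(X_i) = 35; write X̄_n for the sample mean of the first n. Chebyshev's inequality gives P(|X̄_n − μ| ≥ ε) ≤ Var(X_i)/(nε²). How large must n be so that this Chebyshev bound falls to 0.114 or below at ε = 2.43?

Require 35/(n·2.43²) ≤ 0.114, i.e. n ≥ 35/(0.114·2.43²) = 51.994.
The smallest integer n is 52.

52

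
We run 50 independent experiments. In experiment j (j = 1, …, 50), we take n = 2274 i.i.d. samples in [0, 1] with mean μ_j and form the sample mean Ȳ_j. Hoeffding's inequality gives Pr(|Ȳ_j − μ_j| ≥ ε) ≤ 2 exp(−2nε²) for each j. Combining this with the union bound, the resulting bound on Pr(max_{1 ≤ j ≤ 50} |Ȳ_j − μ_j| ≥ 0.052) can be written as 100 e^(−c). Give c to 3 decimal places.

12.298

Union bound over the 50 events: Pr(max_{1 ≤ j ≤ 50} |Ȳ_j − μ_j| ≥ 0.052) ≤ 50·2·exp(−2nε²) = 100 exp(−2·2274·0.052²).
So c = 2·2274·0.052² = 12.2978.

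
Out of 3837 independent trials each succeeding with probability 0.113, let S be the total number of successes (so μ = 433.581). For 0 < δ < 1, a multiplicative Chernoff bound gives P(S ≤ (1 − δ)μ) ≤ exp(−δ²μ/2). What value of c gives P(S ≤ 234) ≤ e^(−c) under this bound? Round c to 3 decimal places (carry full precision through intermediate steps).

45.934

Write 234 = (1 − δ)μ, so δ = 1 − 234/433.581 = 0.4603085…
Then the exponent is δ²μ/2 = (μ − 234)²/(2μ) = 45.934411.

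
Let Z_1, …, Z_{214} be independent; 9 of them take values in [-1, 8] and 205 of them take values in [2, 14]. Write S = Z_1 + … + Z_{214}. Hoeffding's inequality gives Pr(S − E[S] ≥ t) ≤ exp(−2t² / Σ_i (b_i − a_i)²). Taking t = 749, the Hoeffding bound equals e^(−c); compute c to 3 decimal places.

Σ(b_i − a_i)² = 9·9² + 205·12² = 30249.
c = 2t² / 30249 = 2·749² / 30249 = 37.0922.

37.092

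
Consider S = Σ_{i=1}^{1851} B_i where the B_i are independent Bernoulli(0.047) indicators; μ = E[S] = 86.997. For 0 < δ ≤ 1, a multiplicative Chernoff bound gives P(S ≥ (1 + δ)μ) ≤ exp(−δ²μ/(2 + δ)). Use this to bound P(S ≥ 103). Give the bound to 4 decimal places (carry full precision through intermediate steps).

Write 103 = (1 + δ)μ, so δ = 103/86.997 − 1 = 0.1839489…
Then the exponent is δ²μ/(2 + δ) = (103 − μ)² / (μ·(2 + δ)) = 1.347895.
Bound = exp(−1.347895) = 0.25979.

0.2598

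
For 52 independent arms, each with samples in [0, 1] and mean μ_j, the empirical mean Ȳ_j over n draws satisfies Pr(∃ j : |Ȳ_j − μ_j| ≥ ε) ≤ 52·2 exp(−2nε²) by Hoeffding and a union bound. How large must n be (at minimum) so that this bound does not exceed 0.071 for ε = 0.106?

Need 2·52·exp(−2nε²) ≤ 0.071, i.e. exp(−2nε²) ≤ 0.071/104.
So 2nε² ≥ ln(104/0.071) = 7.289466.
Hence n ≥ 7.289466/(2·0.106²) = 324.380.
The smallest integer n is 325.

325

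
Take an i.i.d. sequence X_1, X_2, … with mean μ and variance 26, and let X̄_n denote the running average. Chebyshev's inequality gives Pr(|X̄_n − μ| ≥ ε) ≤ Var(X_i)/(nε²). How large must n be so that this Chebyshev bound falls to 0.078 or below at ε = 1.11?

Require 26/(n·1.11²) ≤ 0.078, i.e. n ≥ 26/(0.078·1.11²) = 270.541.
The smallest integer n is 271.

271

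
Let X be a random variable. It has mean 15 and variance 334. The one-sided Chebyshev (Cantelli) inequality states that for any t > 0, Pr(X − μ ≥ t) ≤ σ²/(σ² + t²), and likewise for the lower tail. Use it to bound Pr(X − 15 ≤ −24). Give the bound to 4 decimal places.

0.3670

Here σ² = 334 and t = 24, so σ² + t² = 910.
Cantelli's bound: 334/910 = 0.3670.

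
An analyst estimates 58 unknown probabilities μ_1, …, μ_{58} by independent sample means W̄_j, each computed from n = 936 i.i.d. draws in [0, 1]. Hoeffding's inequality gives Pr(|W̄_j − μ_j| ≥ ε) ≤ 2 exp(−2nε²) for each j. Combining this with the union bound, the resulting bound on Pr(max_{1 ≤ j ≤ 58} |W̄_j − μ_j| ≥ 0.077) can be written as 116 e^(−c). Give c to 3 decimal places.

11.099

Union bound over the 58 events: Pr(max_{1 ≤ j ≤ 58} |W̄_j − μ_j| ≥ 0.077) ≤ 58·2·exp(−2nε²) = 116 exp(−2·936·0.077²).
So c = 2·936·0.077² = 11.0991.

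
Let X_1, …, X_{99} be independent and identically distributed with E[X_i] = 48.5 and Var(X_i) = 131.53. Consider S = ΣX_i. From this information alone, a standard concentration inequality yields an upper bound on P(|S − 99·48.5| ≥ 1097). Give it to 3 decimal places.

0.011

With mean and variance of each term known, Chebyshev's inequality bounds the deviation of the sum (or sample mean).
Var(S) = n·Var(X_i) = 99·131.53 = 13021.47.
Chebyshev: P(|S − 99·48.5| ≥ 1097) ≤ Var(S)/1097² = 13021.47/1203409 = 0.0108.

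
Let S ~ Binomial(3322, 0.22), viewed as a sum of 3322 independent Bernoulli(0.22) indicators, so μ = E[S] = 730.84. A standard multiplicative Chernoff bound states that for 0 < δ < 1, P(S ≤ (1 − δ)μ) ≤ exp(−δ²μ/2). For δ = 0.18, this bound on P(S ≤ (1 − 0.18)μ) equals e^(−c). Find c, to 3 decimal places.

11.840

c = δ²μ/2 = 0.18²·730.84/2 = 11.8396.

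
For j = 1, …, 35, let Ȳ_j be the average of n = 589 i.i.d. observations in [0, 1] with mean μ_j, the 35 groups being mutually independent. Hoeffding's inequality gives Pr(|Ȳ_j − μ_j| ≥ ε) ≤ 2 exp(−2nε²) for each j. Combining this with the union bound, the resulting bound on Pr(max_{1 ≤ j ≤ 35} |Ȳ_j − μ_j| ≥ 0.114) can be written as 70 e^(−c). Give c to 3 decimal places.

Union bound over the 35 events: Pr(max_{1 ≤ j ≤ 35} |Ȳ_j − μ_j| ≥ 0.114) ≤ 35·2·exp(−2nε²) = 70 exp(−2·589·0.114²).
So c = 2·589·0.114² = 15.3093.

15.309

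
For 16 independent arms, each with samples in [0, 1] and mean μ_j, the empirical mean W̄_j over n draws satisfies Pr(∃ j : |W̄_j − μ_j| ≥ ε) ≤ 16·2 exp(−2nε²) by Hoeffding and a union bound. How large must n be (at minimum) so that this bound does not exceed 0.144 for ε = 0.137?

144

Need 2·16·exp(−2nε²) ≤ 0.144, i.e. exp(−2nε²) ≤ 0.144/32.
So 2nε² ≥ ln(32/0.144) = 5.403678.
Hence n ≥ 5.403678/(2·0.137²) = 143.952.
The smallest integer n is 144.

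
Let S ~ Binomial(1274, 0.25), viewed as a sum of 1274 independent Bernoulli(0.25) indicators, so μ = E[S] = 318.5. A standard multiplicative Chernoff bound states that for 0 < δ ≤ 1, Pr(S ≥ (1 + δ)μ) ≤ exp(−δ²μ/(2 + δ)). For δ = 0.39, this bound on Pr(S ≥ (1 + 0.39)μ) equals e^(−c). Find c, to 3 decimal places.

c = δ²μ/(2 + δ) = 0.39²·318.5/(2 + 0.39) = 20.2694.

20.269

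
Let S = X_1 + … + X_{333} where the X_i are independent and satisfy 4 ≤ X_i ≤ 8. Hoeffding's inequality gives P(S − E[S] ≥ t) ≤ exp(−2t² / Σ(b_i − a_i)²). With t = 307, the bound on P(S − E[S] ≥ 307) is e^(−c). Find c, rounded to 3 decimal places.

Σ(b_i − a_i)² = 333·(4)² = 5328.
c = 2t²/5328 = 2·307²/5328 = 35.3788.

35.379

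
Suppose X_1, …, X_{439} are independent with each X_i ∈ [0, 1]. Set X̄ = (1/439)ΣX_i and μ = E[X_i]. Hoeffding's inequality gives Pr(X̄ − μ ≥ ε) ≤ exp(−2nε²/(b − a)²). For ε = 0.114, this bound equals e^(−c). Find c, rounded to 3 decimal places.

11.410

c = 2nε²/(b − a)² = 2·439·0.114² / 1² = 11.4105.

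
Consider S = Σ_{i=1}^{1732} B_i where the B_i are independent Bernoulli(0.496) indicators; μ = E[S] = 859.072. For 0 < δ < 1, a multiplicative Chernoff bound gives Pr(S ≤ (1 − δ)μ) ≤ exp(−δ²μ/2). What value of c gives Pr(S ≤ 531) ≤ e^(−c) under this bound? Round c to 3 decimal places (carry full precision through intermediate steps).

Write 531 = (1 − δ)μ, so δ = 1 − 531/859.072 = 0.3818912…
Then the exponent is δ²μ/2 = (μ − 531)²/(2μ) = 62.643898.

62.644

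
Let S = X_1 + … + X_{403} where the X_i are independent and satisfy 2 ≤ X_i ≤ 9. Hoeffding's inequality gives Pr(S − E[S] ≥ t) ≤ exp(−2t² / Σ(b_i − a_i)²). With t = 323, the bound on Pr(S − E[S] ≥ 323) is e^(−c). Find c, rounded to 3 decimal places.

10.567

Σ(b_i − a_i)² = 403·(7)² = 19747.
c = 2t²/19747 = 2·323²/19747 = 10.5666.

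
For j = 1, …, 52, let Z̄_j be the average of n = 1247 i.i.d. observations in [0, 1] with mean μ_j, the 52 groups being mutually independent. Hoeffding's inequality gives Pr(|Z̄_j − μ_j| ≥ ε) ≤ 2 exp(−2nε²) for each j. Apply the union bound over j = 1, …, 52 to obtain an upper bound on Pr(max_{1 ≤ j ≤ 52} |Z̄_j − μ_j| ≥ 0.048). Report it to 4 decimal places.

0.3323

Per-experiment Hoeffding bound: 2·exp(−2·1247·0.048²) = 2·exp(−5.74618) = 0.00639.
Union bound over 52 events: 52·0.00639 = 0.33228.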